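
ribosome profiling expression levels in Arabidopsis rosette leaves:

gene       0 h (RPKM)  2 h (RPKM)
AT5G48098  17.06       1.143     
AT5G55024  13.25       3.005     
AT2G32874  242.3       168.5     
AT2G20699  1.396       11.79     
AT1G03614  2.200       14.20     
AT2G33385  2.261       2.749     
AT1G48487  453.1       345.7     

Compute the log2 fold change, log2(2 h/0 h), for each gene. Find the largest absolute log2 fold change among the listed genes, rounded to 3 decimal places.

3.900

log2(1.143/17.06) = -3.900  (AT5G48098)
log2(3.005/13.25) = -2.141  (AT5G55024)
log2(168.5/242.3) = -0.524  (AT2G32874)
log2(11.79/1.396) = 3.078  (AT2G20699)
log2(14.20/2.200) = 2.690  (AT1G03614)
log2(2.749/2.261) = 0.282  (AT2G33385)
log2(345.7/453.1) = -0.390  (AT1G48487)
The largest magnitude belongs to AT5G48098.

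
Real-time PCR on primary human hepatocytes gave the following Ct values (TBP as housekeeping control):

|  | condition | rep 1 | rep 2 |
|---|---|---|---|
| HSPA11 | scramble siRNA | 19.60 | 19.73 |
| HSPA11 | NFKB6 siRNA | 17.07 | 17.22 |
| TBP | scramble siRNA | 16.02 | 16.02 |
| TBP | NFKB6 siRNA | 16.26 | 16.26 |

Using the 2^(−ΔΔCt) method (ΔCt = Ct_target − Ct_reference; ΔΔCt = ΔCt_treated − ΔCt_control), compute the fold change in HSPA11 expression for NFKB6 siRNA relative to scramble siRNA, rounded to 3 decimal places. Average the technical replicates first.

6.774

Mean Ct: HSPA11 scramble siRNA 19.665; HSPA11 NFKB6 siRNA 17.145; TBP scramble siRNA 16.020; TBP NFKB6 siRNA 16.260
ΔCt(scramble siRNA) = 19.665 − 16.020 = 3.645
ΔCt(NFKB6 siRNA) = 17.145 − 16.260 = 0.885
ΔΔCt = 0.885 − 3.645 = -2.760
Fold change = 2^(−(-2.760)) = 2^2.760 = 6.7740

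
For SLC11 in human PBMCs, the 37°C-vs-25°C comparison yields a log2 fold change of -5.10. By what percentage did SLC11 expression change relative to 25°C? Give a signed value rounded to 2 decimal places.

-97.08%

Fold change = 2^(-5.10) = 0.0292
Percent change = (FC − 1) × 100% = (0.0292 − 1) × 100 = -97.08%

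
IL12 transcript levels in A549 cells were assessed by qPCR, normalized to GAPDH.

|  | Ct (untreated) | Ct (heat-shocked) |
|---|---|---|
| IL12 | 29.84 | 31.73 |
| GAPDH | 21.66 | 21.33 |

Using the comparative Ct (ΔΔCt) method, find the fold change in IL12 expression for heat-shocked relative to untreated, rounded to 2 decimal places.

ΔCt(untreated) = 29.840 − 21.660 = 8.180
ΔCt(heat-shocked) = 31.730 − 21.330 = 10.400
ΔΔCt = 10.400 − 8.180 = 2.220
Fold change = 2^(−2.220) = 0.215

0.21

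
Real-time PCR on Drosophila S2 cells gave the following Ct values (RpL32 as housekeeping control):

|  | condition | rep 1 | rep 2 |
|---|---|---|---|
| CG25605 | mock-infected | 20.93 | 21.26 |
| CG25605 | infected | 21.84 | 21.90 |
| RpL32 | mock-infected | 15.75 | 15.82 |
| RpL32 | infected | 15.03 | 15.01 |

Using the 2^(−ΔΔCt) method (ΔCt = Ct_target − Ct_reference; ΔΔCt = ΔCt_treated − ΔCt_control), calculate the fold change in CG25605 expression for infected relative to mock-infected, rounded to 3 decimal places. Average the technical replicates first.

0.344

Mean Ct: CG25605 mock-infected 21.095; CG25605 infected 21.870; RpL32 mock-infected 15.785; RpL32 infected 15.020
ΔCt(mock-infected) = 21.095 − 15.785 = 5.310
ΔCt(infected) = 21.870 − 15.020 = 6.850
ΔΔCt = 6.850 − 5.310 = 1.540
Fold change = 2^(−1.540) = 0.3439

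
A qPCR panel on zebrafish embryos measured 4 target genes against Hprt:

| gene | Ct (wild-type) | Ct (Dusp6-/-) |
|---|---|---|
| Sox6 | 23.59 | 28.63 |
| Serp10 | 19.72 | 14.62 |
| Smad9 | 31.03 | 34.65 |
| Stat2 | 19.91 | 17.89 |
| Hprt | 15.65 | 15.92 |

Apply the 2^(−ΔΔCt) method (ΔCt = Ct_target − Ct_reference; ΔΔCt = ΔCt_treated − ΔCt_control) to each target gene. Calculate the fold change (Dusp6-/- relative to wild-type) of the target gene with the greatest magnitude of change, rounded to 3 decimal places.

41.355

Sox6: ΔΔCt = (28.63−15.92) − (23.59−15.65) = 12.71 − 7.94 = 4.77; fold change = 2^-4.77 = 0.037
Serp10: ΔΔCt = (14.62−15.92) − (19.72−15.65) = -1.30 − 4.07 = -5.37; fold change = 2^5.37 = 41.355
Smad9: ΔΔCt = (34.65−15.92) − (31.03−15.65) = 18.73 − 15.38 = 3.35; fold change = 2^-3.35 = 0.098
Stat2: ΔΔCt = (17.89−15.92) − (19.91−15.65) = 1.97 − 4.26 = -2.29; fold change = 2^2.29 = 4.891
Serp10 has the largest |ΔΔCt| = 5.37.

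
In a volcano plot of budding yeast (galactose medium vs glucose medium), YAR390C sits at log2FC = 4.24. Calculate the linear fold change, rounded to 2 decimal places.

Fold change = 2^(4.24) = 18.896

18.90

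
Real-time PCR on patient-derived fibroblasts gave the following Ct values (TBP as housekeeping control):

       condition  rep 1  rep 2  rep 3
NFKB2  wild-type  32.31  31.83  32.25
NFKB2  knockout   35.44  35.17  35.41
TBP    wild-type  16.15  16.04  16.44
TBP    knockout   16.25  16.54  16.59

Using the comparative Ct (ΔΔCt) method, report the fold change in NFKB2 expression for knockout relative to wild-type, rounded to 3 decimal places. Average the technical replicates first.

Mean Ct: NFKB2 wild-type 32.130; NFKB2 knockout 35.340; TBP wild-type 16.210; TBP knockout 16.460
ΔCt(wild-type) = 32.130 − 16.210 = 15.920
ΔCt(knockout) = 35.340 − 16.460 = 18.880
ΔΔCt = 18.880 − 15.920 = 2.960
Fold change = 2^(−2.960) = 0.1285

0.129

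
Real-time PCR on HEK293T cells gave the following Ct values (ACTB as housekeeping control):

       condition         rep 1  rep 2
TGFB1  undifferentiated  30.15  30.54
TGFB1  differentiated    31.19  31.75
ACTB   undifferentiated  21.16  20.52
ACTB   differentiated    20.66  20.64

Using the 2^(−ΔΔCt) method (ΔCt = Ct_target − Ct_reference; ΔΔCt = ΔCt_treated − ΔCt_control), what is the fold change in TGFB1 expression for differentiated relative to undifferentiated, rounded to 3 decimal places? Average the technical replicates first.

Mean Ct: TGFB1 undifferentiated 30.345; TGFB1 differentiated 31.470; ACTB undifferentiated 20.840; ACTB differentiated 20.650
ΔCt(undifferentiated) = 30.345 − 20.840 = 9.505
ΔCt(differentiated) = 31.470 − 20.650 = 10.820
ΔΔCt = 10.820 − 9.505 = 1.315
Fold change = 2^(−1.315) = 0.4019

0.402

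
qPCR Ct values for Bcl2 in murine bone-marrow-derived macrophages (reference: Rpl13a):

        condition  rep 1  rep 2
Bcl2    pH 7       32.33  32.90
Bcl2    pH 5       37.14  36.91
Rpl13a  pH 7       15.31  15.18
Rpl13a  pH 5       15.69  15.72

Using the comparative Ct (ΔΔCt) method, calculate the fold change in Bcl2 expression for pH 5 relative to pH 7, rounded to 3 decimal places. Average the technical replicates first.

Mean Ct: Bcl2 pH 7 32.615; Bcl2 pH 5 37.025; Rpl13a pH 7 15.245; Rpl13a pH 5 15.705
ΔCt(pH 7) = 32.615 − 15.245 = 17.370
ΔCt(pH 5) = 37.025 − 15.705 = 21.320
ΔΔCt = 21.320 − 17.370 = 3.950
Fold change = 2^(−3.950) = 0.0647

0.065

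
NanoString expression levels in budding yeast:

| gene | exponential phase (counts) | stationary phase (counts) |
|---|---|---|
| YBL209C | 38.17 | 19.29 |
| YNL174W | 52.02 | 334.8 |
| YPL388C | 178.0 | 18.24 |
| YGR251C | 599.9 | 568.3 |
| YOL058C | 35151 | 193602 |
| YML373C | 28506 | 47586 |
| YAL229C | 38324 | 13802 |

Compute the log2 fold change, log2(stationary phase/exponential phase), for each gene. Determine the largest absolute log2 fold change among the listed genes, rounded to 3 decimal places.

3.287

log2(19.29/38.17) = -0.985  (YBL209C)
log2(334.8/52.02) = 2.686  (YNL174W)
log2(18.24/178.0) = -3.287  (YPL388C)
log2(568.3/599.9) = -0.078  (YGR251C)
log2(193602/35151) = 2.461  (YOL058C)
log2(47586/28506) = 0.739  (YML373C)
log2(13802/38324) = -1.473  (YAL229C)
The largest magnitude belongs to YPL388C.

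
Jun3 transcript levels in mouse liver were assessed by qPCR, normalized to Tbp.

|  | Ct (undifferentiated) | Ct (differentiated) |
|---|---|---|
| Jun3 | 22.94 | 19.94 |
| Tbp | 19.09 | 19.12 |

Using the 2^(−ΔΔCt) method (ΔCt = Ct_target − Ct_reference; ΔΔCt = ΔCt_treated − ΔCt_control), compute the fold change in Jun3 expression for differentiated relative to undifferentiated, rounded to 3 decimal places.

8.168

ΔCt(undifferentiated) = 22.940 − 19.090 = 3.850
ΔCt(differentiated) = 19.940 − 19.120 = 0.820
ΔΔCt = 0.820 − 3.850 = -3.030
Fold change = 2^(−(-3.030)) = 2^3.030 = 8.1681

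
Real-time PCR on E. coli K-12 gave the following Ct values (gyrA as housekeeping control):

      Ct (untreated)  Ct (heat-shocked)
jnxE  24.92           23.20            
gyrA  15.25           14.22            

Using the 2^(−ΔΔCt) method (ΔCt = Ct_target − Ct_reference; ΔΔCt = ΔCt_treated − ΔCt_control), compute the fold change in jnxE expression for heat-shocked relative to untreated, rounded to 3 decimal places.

ΔCt(untreated) = 24.920 − 15.250 = 9.670
ΔCt(heat-shocked) = 23.200 − 14.220 = 8.980
ΔΔCt = 8.980 − 9.670 = -0.690
Fold change = 2^(−(-0.690)) = 2^0.690 = 1.6133

1.613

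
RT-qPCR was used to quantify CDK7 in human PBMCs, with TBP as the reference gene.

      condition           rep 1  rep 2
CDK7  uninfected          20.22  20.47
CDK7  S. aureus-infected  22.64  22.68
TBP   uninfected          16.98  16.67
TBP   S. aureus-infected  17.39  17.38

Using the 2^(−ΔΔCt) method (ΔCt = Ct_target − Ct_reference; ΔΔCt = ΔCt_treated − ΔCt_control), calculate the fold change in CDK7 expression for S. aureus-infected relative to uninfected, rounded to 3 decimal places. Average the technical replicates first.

0.296

Mean Ct: CDK7 uninfected 20.345; CDK7 S. aureus-infected 22.660; TBP uninfected 16.825; TBP S. aureus-infected 17.385
ΔCt(uninfected) = 20.345 − 16.825 = 3.520
ΔCt(S. aureus-infected) = 22.660 − 17.385 = 5.275
ΔΔCt = 5.275 − 3.520 = 1.755
Fold change = 2^(−1.755) = 0.2963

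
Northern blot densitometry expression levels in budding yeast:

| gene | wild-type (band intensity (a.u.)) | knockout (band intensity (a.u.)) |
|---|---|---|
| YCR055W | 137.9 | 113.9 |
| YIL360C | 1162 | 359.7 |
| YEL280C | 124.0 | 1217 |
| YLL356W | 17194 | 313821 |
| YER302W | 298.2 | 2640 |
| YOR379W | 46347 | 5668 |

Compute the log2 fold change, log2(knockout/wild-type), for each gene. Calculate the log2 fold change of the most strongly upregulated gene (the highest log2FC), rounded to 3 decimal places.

log2(113.9/137.9) = -0.276  (YCR055W)
log2(359.7/1162) = -1.692  (YIL360C)
log2(1217/124.0) = 3.295  (YEL280C)
log2(313821/17194) = 4.190  (YLL356W)
log2(2640/298.2) = 3.146  (YER302W)
log2(5668/46347) = -3.032  (YOR379W)
YLL356W is most strongly upregulated.

4.190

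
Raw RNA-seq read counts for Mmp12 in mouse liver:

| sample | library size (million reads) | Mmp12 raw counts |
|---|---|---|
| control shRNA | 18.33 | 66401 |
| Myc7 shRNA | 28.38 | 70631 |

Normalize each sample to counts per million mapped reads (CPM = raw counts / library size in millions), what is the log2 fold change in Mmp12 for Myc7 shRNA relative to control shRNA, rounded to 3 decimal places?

-0.542

CPM(control shRNA) = 66401 / 18.33 = 3622.5314
CPM(Myc7 shRNA) = 70631 / 28.38 = 2488.7597
Fold change = 2488.7597 / 3622.5314 = 0.68702
log2(0.68702) = -0.5416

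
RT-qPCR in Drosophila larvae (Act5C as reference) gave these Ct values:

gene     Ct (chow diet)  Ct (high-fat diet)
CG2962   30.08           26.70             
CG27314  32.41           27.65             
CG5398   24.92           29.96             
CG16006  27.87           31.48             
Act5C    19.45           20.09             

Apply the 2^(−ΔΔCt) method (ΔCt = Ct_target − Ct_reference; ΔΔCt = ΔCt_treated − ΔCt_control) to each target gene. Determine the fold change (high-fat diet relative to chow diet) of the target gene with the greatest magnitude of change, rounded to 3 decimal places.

CG2962: ΔΔCt = (26.70−20.09) − (30.08−19.45) = 6.61 − 10.63 = -4.02; fold change = 2^4.02 = 16.223
CG27314: ΔΔCt = (27.65−20.09) − (32.41−19.45) = 7.56 − 12.96 = -5.40; fold change = 2^5.40 = 42.224
CG5398: ΔΔCt = (29.96−20.09) − (24.92−19.45) = 9.87 − 5.47 = 4.40; fold change = 2^-4.40 = 0.047
CG16006: ΔΔCt = (31.48−20.09) − (27.87−19.45) = 11.39 − 8.42 = 2.97; fold change = 2^-2.97 = 0.128
CG27314 has the largest |ΔΔCt| = 5.40.

42.224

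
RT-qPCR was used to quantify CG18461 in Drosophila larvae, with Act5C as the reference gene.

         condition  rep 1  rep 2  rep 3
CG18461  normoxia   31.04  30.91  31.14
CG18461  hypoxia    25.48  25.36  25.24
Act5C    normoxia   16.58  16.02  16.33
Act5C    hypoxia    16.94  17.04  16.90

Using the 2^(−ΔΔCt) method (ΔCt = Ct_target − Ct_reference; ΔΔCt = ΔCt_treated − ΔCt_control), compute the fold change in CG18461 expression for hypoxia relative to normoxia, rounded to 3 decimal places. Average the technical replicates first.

Mean Ct: CG18461 normoxia 31.030; CG18461 hypoxia 25.360; Act5C normoxia 16.310; Act5C hypoxia 16.960
ΔCt(normoxia) = 31.030 − 16.310 = 14.720
ΔCt(hypoxia) = 25.360 − 16.960 = 8.400
ΔΔCt = 8.400 − 14.720 = -6.320
Fold change = 2^(−(-6.320)) = 2^6.320 = 79.8932

79.893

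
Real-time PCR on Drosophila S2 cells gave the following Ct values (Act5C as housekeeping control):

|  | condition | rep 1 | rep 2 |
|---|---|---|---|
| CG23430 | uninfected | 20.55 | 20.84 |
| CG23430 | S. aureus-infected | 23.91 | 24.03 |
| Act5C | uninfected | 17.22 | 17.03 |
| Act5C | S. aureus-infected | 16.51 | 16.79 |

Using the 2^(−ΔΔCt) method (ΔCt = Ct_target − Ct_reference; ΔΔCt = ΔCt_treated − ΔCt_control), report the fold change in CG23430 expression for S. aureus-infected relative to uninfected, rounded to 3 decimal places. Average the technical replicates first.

0.074

Mean Ct: CG23430 uninfected 20.695; CG23430 S. aureus-infected 23.970; Act5C uninfected 17.125; Act5C S. aureus-infected 16.650
ΔCt(uninfected) = 20.695 − 17.125 = 3.570
ΔCt(S. aureus-infected) = 23.970 − 16.650 = 7.320
ΔΔCt = 7.320 − 3.570 = 3.750
Fold change = 2^(−3.750) = 0.0743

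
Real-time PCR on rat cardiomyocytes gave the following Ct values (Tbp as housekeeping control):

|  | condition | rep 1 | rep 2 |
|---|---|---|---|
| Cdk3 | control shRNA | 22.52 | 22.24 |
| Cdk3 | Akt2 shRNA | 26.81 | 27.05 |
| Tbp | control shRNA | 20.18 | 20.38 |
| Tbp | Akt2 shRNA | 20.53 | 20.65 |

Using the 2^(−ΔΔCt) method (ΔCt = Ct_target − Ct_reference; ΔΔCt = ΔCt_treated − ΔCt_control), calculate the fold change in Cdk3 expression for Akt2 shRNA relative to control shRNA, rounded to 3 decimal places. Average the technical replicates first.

Mean Ct: Cdk3 control shRNA 22.380; Cdk3 Akt2 shRNA 26.930; Tbp control shRNA 20.280; Tbp Akt2 shRNA 20.590
ΔCt(control shRNA) = 22.380 − 20.280 = 2.100
ΔCt(Akt2 shRNA) = 26.930 − 20.590 = 6.340
ΔΔCt = 6.340 − 2.100 = 4.240
Fold change = 2^(−4.240) = 0.0529

0.053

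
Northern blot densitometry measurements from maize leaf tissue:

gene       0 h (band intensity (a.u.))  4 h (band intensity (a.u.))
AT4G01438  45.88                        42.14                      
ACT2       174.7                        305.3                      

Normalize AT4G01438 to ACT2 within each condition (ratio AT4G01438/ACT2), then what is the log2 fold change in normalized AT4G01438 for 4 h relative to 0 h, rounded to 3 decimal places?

AT4G01438/ACT2 (0 h) = 45.88 / 174.7 = 0.26262
AT4G01438/ACT2 (4 h) = 42.14 / 305.3 = 0.13803
Fold change = 0.13803 / 0.26262 = 0.5256
log2(0.5256) = -0.9280

-0.928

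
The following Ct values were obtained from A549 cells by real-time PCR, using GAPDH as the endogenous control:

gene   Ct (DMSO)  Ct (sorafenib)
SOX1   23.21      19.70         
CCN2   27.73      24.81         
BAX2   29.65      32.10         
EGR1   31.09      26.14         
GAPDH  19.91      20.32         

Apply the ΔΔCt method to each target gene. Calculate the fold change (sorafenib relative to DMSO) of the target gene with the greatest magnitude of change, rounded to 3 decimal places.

41.070

SOX1: ΔΔCt = (19.70−20.32) − (23.21−19.91) = -0.62 − 3.30 = -3.92; fold change = 2^3.92 = 15.137
CCN2: ΔΔCt = (24.81−20.32) − (27.73−19.91) = 4.49 − 7.82 = -3.33; fold change = 2^3.33 = 10.056
BAX2: ΔΔCt = (32.10−20.32) − (29.65−19.91) = 11.78 − 9.74 = 2.04; fold change = 2^-2.04 = 0.243
EGR1: ΔΔCt = (26.14−20.32) − (31.09−19.91) = 5.82 − 11.18 = -5.36; fold change = 2^5.36 = 41.070
EGR1 has the largest |ΔΔCt| = 5.36.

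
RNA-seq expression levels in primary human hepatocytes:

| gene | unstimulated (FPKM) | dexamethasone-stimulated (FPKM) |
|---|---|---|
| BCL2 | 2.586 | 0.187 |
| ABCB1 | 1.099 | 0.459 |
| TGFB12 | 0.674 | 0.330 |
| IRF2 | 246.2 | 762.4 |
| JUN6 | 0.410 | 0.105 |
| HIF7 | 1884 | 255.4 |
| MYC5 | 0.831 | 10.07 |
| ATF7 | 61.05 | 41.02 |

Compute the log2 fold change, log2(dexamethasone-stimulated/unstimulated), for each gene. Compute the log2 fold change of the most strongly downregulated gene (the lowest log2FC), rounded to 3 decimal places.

-3.790

log2(0.187/2.586) = -3.790  (BCL2)
log2(0.459/1.099) = -1.260  (ABCB1)
log2(0.330/0.674) = -1.030  (TGFB12)
log2(762.4/246.2) = 1.631  (IRF2)
log2(0.105/0.410) = -1.965  (JUN6)
log2(255.4/1884) = -2.883  (HIF7)
log2(10.07/0.831) = 3.599  (MYC5)
log2(41.02/61.05) = -0.574  (ATF7)
BCL2 is most strongly downregulated.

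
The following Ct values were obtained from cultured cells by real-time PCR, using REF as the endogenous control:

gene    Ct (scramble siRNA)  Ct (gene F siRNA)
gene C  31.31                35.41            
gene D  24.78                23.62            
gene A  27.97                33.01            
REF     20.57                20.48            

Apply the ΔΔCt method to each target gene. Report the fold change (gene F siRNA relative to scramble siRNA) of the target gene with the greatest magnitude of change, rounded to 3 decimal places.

0.029

gene C: ΔΔCt = (35.41−20.48) − (31.31−20.57) = 14.93 − 10.74 = 4.19; fold change = 2^-4.19 = 0.055
gene D: ΔΔCt = (23.62−20.48) − (24.78−20.57) = 3.14 − 4.21 = -1.07; fold change = 2^1.07 = 2.099
gene A: ΔΔCt = (33.01−20.48) − (27.97−20.57) = 12.53 − 7.40 = 5.13; fold change = 2^-5.13 = 0.029
gene A has the largest |ΔΔCt| = 5.13.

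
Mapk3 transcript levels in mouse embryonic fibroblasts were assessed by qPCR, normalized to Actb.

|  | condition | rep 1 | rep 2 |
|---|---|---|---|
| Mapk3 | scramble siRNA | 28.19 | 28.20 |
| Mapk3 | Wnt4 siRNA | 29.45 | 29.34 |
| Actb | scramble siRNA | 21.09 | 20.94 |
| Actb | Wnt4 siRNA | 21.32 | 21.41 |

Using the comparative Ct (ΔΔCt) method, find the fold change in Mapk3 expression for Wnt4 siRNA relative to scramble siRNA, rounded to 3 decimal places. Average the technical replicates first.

Mean Ct: Mapk3 scramble siRNA 28.195; Mapk3 Wnt4 siRNA 29.395; Actb scramble siRNA 21.015; Actb Wnt4 siRNA 21.365
ΔCt(scramble siRNA) = 28.195 − 21.015 = 7.180
ΔCt(Wnt4 siRNA) = 29.395 − 21.365 = 8.030
ΔΔCt = 8.030 − 7.180 = 0.850
Fold change = 2^(−0.850) = 0.5548

0.555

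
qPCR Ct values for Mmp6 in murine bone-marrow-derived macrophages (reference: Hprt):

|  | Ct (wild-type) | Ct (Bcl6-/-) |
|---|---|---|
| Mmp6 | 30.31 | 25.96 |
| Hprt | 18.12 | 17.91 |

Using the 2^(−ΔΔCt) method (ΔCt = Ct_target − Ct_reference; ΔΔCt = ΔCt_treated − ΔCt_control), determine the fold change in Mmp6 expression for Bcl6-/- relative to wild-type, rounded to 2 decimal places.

ΔCt(wild-type) = 30.310 − 18.120 = 12.190
ΔCt(Bcl6-/-) = 25.960 − 17.910 = 8.050
ΔΔCt = 8.050 − 12.190 = -4.140
Fold change = 2^(−(-4.140)) = 2^4.140 = 17.630

17.63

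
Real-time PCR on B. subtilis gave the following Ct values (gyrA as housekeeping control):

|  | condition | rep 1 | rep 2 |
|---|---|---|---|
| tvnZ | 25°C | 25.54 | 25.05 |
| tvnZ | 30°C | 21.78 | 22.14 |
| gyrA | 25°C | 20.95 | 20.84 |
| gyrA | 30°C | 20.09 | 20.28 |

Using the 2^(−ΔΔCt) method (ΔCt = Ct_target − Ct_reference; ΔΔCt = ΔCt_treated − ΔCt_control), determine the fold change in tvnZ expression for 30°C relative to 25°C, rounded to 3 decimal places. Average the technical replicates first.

6.169

Mean Ct: tvnZ 25°C 25.295; tvnZ 30°C 21.960; gyrA 25°C 20.895; gyrA 30°C 20.185
ΔCt(25°C) = 25.295 − 20.895 = 4.400
ΔCt(30°C) = 21.960 − 20.185 = 1.775
ΔΔCt = 1.775 − 4.400 = -2.625
Fold change = 2^(−(-2.625)) = 2^2.625 = 6.1688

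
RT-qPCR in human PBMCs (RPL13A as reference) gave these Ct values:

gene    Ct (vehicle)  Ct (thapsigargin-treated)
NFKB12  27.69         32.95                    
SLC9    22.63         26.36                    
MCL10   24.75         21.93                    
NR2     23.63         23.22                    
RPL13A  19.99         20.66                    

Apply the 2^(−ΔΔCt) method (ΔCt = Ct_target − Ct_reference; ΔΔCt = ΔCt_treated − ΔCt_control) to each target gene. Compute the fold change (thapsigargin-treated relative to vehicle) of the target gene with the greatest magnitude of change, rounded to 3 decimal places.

NFKB12: ΔΔCt = (32.95−20.66) − (27.69−19.99) = 12.29 − 7.70 = 4.59; fold change = 2^-4.59 = 0.042
SLC9: ΔΔCt = (26.36−20.66) − (22.63−19.99) = 5.70 − 2.64 = 3.06; fold change = 2^-3.06 = 0.120
MCL10: ΔΔCt = (21.93−20.66) − (24.75−19.99) = 1.27 − 4.76 = -3.49; fold change = 2^3.49 = 11.236
NR2: ΔΔCt = (23.22−20.66) − (23.63−19.99) = 2.56 − 3.64 = -1.08; fold change = 2^1.08 = 2.114
NFKB12 has the largest |ΔΔCt| = 4.59.

0.042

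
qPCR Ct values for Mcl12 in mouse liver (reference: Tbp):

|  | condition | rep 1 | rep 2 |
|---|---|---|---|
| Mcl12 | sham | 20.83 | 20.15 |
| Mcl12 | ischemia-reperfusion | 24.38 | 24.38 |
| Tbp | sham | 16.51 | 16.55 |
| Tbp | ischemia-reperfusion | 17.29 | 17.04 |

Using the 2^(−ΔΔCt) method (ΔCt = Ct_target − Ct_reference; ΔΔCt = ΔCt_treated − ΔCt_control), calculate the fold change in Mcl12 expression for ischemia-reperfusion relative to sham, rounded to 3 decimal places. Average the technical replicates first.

Mean Ct: Mcl12 sham 20.490; Mcl12 ischemia-reperfusion 24.380; Tbp sham 16.530; Tbp ischemia-reperfusion 17.165
ΔCt(sham) = 20.490 − 16.530 = 3.960
ΔCt(ischemia-reperfusion) = 24.380 − 17.165 = 7.215
ΔΔCt = 7.215 − 3.960 = 3.255
Fold change = 2^(−3.255) = 0.1047

0.105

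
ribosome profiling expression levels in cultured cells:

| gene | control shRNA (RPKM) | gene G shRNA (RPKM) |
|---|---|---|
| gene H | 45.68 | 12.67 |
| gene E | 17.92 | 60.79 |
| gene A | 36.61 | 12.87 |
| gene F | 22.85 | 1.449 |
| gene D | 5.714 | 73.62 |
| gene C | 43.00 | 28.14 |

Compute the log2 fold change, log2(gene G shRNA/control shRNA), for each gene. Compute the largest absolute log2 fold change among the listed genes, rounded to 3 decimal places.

3.979

log2(12.67/45.68) = -1.850  (gene H)
log2(60.79/17.92) = 1.762  (gene E)
log2(12.87/36.61) = -1.508  (gene A)
log2(1.449/22.85) = -3.979  (gene F)
log2(73.62/5.714) = 3.688  (gene D)
log2(28.14/43.00) = -0.612  (gene C)
The largest magnitude belongs to gene F.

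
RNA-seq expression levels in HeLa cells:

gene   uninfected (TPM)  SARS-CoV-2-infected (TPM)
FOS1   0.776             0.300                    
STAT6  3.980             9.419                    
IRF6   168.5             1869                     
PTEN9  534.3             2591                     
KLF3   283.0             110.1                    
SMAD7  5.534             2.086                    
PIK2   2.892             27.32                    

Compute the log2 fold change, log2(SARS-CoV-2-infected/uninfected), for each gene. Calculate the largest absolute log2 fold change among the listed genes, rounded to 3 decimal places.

3.471

log2(0.300/0.776) = -1.371  (FOS1)
log2(9.419/3.980) = 1.243  (STAT6)
log2(1869/168.5) = 3.471  (IRF6)
log2(2591/534.3) = 2.278  (PTEN9)
log2(110.1/283.0) = -1.362  (KLF3)
log2(2.086/5.534) = -1.408  (SMAD7)
log2(27.32/2.892) = 3.240  (PIK2)
The largest magnitude belongs to IRF6.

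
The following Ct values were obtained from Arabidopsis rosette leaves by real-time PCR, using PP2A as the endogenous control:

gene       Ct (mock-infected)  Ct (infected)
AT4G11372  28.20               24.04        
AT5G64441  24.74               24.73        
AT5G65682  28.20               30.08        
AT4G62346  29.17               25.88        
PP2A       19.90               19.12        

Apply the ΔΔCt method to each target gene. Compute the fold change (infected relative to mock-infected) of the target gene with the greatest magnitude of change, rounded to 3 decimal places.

AT4G11372: ΔΔCt = (24.04−19.12) − (28.20−19.90) = 4.92 − 8.30 = -3.38; fold change = 2^3.38 = 10.411
AT5G64441: ΔΔCt = (24.73−19.12) − (24.74−19.90) = 5.61 − 4.84 = 0.77; fold change = 2^-0.77 = 0.586
AT5G65682: ΔΔCt = (30.08−19.12) − (28.20−19.90) = 10.96 − 8.30 = 2.66; fold change = 2^-2.66 = 0.158
AT4G62346: ΔΔCt = (25.88−19.12) − (29.17−19.90) = 6.76 − 9.27 = -2.51; fold change = 2^2.51 = 5.696
AT4G11372 has the largest |ΔΔCt| = 3.38.

10.411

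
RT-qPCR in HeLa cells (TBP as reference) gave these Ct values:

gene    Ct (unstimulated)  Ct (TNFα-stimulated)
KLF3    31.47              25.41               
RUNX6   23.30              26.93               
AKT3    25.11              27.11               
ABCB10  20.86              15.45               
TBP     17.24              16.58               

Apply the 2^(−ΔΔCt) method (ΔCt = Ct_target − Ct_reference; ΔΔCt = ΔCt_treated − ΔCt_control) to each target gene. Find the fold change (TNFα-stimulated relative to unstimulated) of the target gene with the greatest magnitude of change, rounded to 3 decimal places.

42.224

KLF3: ΔΔCt = (25.41−16.58) − (31.47−17.24) = 8.83 − 14.23 = -5.40; fold change = 2^5.40 = 42.224
RUNX6: ΔΔCt = (26.93−16.58) − (23.30−17.24) = 10.35 − 6.06 = 4.29; fold change = 2^-4.29 = 0.051
AKT3: ΔΔCt = (27.11−16.58) − (25.11−17.24) = 10.53 − 7.87 = 2.66; fold change = 2^-2.66 = 0.158
ABCB10: ΔΔCt = (15.45−16.58) − (20.86−17.24) = -1.13 − 3.62 = -4.75; fold change = 2^4.75 = 26.909
KLF3 has the largest |ΔΔCt| = 5.40.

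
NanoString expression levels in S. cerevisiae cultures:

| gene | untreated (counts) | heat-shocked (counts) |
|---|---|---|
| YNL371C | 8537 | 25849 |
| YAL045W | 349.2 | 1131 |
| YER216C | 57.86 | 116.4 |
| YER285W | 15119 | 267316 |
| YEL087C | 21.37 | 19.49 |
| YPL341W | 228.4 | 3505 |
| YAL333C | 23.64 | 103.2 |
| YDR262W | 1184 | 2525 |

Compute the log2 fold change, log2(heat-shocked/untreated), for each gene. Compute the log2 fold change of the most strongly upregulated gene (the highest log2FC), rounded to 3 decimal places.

log2(25849/8537) = 1.598  (YNL371C)
log2(1131/349.2) = 1.695  (YAL045W)
log2(116.4/57.86) = 1.008  (YER216C)
log2(267316/15119) = 4.144  (YER285W)
log2(19.49/21.37) = -0.133  (YEL087C)
log2(3505/228.4) = 3.940  (YPL341W)
log2(103.2/23.64) = 2.126  (YAL333C)
log2(2525/1184) = 1.093  (YDR262W)
YER285W is most strongly upregulated.

4.144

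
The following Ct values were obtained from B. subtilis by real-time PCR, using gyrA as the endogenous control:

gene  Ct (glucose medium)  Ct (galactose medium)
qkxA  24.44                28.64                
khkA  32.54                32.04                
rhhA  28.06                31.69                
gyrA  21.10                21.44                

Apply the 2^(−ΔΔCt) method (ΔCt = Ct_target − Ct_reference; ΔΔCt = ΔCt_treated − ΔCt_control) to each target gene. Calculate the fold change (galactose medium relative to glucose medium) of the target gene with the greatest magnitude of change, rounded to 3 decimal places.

qkxA: ΔΔCt = (28.64−21.44) − (24.44−21.10) = 7.20 − 3.34 = 3.86; fold change = 2^-3.86 = 0.069
khkA: ΔΔCt = (32.04−21.44) − (32.54−21.10) = 10.60 − 11.44 = -0.84; fold change = 2^0.84 = 1.790
rhhA: ΔΔCt = (31.69−21.44) − (28.06−21.10) = 10.25 − 6.96 = 3.29; fold change = 2^-3.29 = 0.102
qkxA has the largest |ΔΔCt| = 3.86.

0.069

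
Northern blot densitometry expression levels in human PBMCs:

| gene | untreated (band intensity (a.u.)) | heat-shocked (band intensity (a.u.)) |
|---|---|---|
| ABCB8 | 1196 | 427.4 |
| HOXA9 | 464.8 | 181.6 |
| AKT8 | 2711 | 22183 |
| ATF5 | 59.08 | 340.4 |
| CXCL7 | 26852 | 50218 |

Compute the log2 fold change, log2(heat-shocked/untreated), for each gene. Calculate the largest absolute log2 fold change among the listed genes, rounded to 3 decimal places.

3.033

log2(427.4/1196) = -1.485  (ABCB8)
log2(181.6/464.8) = -1.356  (HOXA9)
log2(22183/2711) = 3.033  (AKT8)
log2(340.4/59.08) = 2.526  (ATF5)
log2(50218/26852) = 0.903  (CXCL7)
The largest magnitude belongs to AKT8.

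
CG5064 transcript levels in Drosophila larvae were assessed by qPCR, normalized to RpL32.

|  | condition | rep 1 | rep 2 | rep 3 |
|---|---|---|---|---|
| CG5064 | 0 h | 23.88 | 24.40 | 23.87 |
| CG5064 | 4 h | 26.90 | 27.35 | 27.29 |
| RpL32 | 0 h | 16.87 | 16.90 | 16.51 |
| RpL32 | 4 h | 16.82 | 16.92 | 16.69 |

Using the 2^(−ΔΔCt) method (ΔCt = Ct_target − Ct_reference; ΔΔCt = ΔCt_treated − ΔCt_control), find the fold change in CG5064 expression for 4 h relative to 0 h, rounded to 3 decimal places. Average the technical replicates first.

Mean Ct: CG5064 0 h 24.050; CG5064 4 h 27.180; RpL32 0 h 16.760; RpL32 4 h 16.810
ΔCt(0 h) = 24.050 − 16.760 = 7.290
ΔCt(4 h) = 27.180 − 16.810 = 10.370
ΔΔCt = 10.370 − 7.290 = 3.080
Fold change = 2^(−3.080) = 0.1183

0.118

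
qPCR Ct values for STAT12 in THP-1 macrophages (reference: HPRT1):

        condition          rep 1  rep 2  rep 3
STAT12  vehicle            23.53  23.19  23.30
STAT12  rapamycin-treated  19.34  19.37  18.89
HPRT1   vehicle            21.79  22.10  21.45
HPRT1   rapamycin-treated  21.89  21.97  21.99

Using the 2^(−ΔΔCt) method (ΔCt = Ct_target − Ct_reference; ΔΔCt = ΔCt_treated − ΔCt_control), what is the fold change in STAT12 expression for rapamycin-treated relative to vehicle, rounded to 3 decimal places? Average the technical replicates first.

Mean Ct: STAT12 vehicle 23.340; STAT12 rapamycin-treated 19.200; HPRT1 vehicle 21.780; HPRT1 rapamycin-treated 21.950
ΔCt(vehicle) = 23.340 − 21.780 = 1.560
ΔCt(rapamycin-treated) = 19.200 − 21.950 = -2.750
ΔΔCt = -2.750 − 1.560 = -4.310
Fold change = 2^(−(-4.310)) = 2^4.310 = 19.8353

19.835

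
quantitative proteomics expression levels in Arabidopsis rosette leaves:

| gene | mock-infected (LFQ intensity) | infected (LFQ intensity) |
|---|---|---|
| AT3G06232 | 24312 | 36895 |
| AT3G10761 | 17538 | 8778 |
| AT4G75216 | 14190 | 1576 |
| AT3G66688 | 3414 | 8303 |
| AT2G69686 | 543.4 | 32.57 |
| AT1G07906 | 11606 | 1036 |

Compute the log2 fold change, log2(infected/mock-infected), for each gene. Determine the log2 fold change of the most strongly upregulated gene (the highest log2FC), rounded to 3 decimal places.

1.282

log2(36895/24312) = 0.602  (AT3G06232)
log2(8778/17538) = -0.999  (AT3G10761)
log2(1576/14190) = -3.171  (AT4G75216)
log2(8303/3414) = 1.282  (AT3G66688)
log2(32.57/543.4) = -4.060  (AT2G69686)
log2(1036/11606) = -3.486  (AT1G07906)
AT3G66688 is most strongly upregulated.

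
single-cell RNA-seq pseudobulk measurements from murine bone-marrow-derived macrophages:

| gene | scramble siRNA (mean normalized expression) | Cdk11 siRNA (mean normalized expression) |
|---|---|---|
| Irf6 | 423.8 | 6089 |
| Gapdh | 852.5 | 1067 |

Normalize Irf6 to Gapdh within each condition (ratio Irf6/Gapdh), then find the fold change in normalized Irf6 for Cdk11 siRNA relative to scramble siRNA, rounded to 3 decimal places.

Irf6/Gapdh (scramble siRNA) = 423.8 / 852.5 = 0.49713
Irf6/Gapdh (Cdk11 siRNA) = 6089 / 1067 = 5.7067
Fold change = 5.7067 / 0.49713 = 11.4793

11.479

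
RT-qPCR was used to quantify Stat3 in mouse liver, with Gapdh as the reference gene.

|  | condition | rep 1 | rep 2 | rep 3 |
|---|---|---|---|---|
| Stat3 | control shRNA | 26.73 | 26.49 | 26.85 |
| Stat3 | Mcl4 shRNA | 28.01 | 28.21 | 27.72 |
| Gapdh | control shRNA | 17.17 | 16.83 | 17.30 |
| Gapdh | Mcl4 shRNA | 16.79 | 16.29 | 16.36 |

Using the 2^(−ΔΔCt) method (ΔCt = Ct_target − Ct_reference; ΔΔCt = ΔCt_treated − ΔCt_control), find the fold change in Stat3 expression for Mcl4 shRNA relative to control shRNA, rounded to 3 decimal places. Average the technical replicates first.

Mean Ct: Stat3 control shRNA 26.690; Stat3 Mcl4 shRNA 27.980; Gapdh control shRNA 17.100; Gapdh Mcl4 shRNA 16.480
ΔCt(control shRNA) = 26.690 − 17.100 = 9.590
ΔCt(Mcl4 shRNA) = 27.980 − 16.480 = 11.500
ΔΔCt = 11.500 − 9.590 = 1.910
Fold change = 2^(−1.910) = 0.2661

0.266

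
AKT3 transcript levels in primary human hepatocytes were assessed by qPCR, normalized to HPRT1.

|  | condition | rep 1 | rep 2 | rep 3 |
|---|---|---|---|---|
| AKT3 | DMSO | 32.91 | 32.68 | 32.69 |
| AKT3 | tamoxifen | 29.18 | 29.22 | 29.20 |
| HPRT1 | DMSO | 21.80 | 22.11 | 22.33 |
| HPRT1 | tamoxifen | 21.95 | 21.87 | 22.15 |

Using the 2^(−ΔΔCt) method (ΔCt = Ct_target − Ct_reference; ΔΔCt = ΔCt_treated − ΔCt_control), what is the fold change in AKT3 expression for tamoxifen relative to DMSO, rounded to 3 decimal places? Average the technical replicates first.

Mean Ct: AKT3 DMSO 32.760; AKT3 tamoxifen 29.200; HPRT1 DMSO 22.080; HPRT1 tamoxifen 21.990
ΔCt(DMSO) = 32.760 − 22.080 = 10.680
ΔCt(tamoxifen) = 29.200 − 21.990 = 7.210
ΔΔCt = 7.210 − 10.680 = -3.470
Fold change = 2^(−(-3.470)) = 2^3.470 = 11.0809

11.081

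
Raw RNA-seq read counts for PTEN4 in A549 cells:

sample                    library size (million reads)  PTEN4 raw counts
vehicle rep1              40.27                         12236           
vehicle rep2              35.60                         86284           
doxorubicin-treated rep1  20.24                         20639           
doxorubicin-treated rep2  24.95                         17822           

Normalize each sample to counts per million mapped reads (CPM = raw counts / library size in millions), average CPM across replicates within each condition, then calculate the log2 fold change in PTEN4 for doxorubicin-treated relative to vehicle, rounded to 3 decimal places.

-0.653

CPM(vehicle rep1) = 12236 / 40.27 = 303.8490
CPM(vehicle rep2) = 86284 / 35.60 = 2423.7079
CPM(doxorubicin-treated rep1) = 20639 / 20.24 = 1019.7134
CPM(doxorubicin-treated rep2) = 17822 / 24.95 = 714.3086
mean CPM(vehicle) = 1363.7784; mean CPM(doxorubicin-treated) = 867.0110
Fold change = 867.0110 / 1363.7784 = 0.63574
log2(0.63574) = -0.6535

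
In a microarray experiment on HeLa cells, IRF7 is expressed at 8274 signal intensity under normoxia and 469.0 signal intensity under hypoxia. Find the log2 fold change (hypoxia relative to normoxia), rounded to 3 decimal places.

Fold change = 469.0 / 8274 = 0.0567
log2(0.0567) = -4.1409

-4.141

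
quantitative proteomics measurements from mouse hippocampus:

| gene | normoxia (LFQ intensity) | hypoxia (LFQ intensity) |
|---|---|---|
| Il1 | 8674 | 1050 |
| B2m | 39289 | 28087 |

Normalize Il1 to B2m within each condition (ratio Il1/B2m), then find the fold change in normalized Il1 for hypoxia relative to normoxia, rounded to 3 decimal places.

0.169

Il1/B2m (normoxia) = 8674 / 39289 = 0.22077
Il1/B2m (hypoxia) = 1050 / 28087 = 0.037384
Fold change = 0.037384 / 0.22077 = 0.1693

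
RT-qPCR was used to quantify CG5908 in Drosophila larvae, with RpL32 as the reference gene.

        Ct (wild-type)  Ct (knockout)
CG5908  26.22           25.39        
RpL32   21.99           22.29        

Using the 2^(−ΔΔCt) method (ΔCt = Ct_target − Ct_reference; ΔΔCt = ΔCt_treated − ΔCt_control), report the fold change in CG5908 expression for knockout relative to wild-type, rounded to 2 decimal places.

2.19

ΔCt(wild-type) = 26.220 − 21.990 = 4.230
ΔCt(knockout) = 25.390 − 22.290 = 3.100
ΔΔCt = 3.100 − 4.230 = -1.130
Fold change = 2^(−(-1.130)) = 2^1.130 = 2.189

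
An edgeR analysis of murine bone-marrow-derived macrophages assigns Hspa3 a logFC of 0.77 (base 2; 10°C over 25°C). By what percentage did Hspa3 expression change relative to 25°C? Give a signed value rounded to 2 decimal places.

70.53%

Fold change = 2^(0.77) = 1.7053
Percent change = (FC − 1) × 100% = (1.7053 − 1) × 100 = 70.53%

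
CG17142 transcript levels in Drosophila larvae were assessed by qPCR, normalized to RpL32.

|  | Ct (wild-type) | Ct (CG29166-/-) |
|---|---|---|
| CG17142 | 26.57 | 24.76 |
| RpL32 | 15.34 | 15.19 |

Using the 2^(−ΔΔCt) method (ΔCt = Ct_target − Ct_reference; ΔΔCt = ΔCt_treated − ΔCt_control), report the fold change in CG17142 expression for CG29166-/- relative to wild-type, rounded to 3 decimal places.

3.160

ΔCt(wild-type) = 26.570 − 15.340 = 11.230
ΔCt(CG29166-/-) = 24.760 − 15.190 = 9.570
ΔΔCt = 9.570 − 11.230 = -1.660
Fold change = 2^(−(-1.660)) = 2^1.660 = 3.1602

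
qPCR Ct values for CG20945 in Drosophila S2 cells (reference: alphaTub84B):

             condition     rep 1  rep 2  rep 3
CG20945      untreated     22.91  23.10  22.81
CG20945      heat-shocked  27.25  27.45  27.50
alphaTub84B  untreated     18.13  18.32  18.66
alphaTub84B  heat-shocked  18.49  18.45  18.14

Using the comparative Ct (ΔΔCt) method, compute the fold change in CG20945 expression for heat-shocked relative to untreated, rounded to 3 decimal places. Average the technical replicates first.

0.045

Mean Ct: CG20945 untreated 22.940; CG20945 heat-shocked 27.400; alphaTub84B untreated 18.370; alphaTub84B heat-shocked 18.360
ΔCt(untreated) = 22.940 − 18.370 = 4.570
ΔCt(heat-shocked) = 27.400 − 18.360 = 9.040
ΔΔCt = 9.040 − 4.570 = 4.470
Fold change = 2^(−4.470) = 0.0451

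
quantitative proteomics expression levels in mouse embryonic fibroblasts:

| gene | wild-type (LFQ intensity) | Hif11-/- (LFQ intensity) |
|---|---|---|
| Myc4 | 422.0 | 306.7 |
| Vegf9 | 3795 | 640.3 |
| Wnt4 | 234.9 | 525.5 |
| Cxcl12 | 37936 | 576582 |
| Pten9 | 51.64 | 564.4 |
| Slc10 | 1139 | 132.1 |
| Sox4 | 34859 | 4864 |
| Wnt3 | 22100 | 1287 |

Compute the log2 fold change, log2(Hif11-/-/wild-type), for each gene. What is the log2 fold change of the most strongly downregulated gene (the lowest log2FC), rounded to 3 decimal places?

-4.102

log2(306.7/422.0) = -0.460  (Myc4)
log2(640.3/3795) = -2.567  (Vegf9)
log2(525.5/234.9) = 1.162  (Wnt4)
log2(576582/37936) = 3.926  (Cxcl12)
log2(564.4/51.64) = 3.450  (Pten9)
log2(132.1/1139) = -3.108  (Slc10)
log2(4864/34859) = -2.841  (Sox4)
log2(1287/22100) = -4.102  (Wnt3)
Wnt3 is most strongly downregulated.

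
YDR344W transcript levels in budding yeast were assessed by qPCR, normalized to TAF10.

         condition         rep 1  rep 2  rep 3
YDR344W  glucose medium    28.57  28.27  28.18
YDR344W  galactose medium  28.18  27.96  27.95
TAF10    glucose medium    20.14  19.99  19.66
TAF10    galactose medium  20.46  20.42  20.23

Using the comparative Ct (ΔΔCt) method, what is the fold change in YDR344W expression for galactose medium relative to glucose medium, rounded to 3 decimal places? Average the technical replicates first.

1.682

Mean Ct: YDR344W glucose medium 28.340; YDR344W galactose medium 28.030; TAF10 glucose medium 19.930; TAF10 galactose medium 20.370
ΔCt(glucose medium) = 28.340 − 19.930 = 8.410
ΔCt(galactose medium) = 28.030 − 20.370 = 7.660
ΔΔCt = 7.660 − 8.410 = -0.750
Fold change = 2^(−(-0.750)) = 2^0.750 = 1.6818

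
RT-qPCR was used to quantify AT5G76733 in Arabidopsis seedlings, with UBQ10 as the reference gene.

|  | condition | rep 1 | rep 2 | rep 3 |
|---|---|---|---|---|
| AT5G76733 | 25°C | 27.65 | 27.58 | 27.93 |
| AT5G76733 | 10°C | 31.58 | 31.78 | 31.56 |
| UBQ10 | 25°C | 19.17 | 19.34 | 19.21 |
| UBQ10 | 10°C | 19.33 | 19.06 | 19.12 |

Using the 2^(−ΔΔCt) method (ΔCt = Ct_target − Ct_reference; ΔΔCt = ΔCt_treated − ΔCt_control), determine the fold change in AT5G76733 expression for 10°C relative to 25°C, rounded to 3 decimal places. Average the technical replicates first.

Mean Ct: AT5G76733 25°C 27.720; AT5G76733 10°C 31.640; UBQ10 25°C 19.240; UBQ10 10°C 19.170
ΔCt(25°C) = 27.720 − 19.240 = 8.480
ΔCt(10°C) = 31.640 − 19.170 = 12.470
ΔΔCt = 12.470 − 8.480 = 3.990
Fold change = 2^(−3.990) = 0.0629

0.063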